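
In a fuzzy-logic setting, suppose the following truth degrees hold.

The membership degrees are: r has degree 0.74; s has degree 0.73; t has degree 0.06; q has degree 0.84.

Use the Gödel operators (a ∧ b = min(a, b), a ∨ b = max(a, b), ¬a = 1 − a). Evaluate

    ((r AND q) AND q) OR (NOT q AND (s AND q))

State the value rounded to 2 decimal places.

r AND q = min(a, b) on (0.74, 0.84) = 0.74
(r AND q) AND q = min(a, b) on (0.74, 0.84) = 0.74
NOT q = 1 − 0.84 = 0.16
s AND q = min(a, b) on (0.73, 0.84) = 0.73
NOT q AND (s AND q) = min(a, b) on (0.16, 0.73) = 0.16
((r AND q) AND q) OR (NOT q AND (s AND q)) = max(a, b) on (0.74, 0.16) = 0.74

0.74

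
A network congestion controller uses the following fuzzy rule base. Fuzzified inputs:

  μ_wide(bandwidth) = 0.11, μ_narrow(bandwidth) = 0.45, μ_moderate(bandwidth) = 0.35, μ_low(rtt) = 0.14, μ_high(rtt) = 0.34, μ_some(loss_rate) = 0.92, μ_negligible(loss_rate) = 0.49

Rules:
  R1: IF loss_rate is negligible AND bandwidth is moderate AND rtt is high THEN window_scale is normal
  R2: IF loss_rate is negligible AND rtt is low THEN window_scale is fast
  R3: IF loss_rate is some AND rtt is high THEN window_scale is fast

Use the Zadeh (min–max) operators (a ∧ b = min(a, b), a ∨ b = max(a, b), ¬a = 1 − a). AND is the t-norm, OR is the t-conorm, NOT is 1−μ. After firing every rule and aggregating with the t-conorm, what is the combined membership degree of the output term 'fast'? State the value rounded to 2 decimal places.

R1: negligible=0.49, moderate=0.35, high=0.34; AND[min(a, b)] → w = 0.34
R2: negligible=0.49, low=0.14; AND[min(a, b)] → w = 0.14
R3: some=0.92, high=0.34; AND[min(a, b)] → w = 0.34
Rules with consequent 'fast': {R2, R3} → strengths 0.14, 0.34
Aggregate via t-conorm [max(a, b)]: 0.34

0.34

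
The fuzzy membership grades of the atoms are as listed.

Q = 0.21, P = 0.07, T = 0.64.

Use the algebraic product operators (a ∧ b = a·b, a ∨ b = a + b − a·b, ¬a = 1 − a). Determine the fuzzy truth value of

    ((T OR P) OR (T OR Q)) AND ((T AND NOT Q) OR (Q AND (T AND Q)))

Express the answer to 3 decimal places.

0.470

T OR P = a + b − a·b on (0.6400, 0.0700) = 0.6652
T OR Q = a + b − a·b on (0.6400, 0.2100) = 0.7156
(T OR P) OR (T OR Q) = a + b − a·b on (0.6652, 0.7156) = 0.9048
NOT Q = 1 − 0.2100 = 0.7900
T AND NOT Q = a·b on (0.6400, 0.7900) = 0.5056
T AND Q = a·b on (0.6400, 0.2100) = 0.1344
Q AND (T AND Q) = a·b on (0.2100, 0.1344) = 0.0282
(T AND NOT Q) OR (Q AND (T AND Q)) = a + b − a·b on (0.5056, 0.0282) = 0.5196
((T OR P) OR (T OR Q)) AND ((T AND NOT Q) OR (Q AND (T AND Q))) = a·b on (0.9048, 0.5196) = 0.4701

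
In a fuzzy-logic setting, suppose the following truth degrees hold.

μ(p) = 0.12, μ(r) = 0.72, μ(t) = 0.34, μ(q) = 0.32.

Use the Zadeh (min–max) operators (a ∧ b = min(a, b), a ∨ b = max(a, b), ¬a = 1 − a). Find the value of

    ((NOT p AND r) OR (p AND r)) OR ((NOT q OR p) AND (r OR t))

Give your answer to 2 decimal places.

0.72

NOT p = 1 − 0.12 = 0.88
NOT p AND r = min(a, b) on (0.88, 0.72) = 0.72
p AND r = min(a, b) on (0.12, 0.72) = 0.12
(NOT p AND r) OR (p AND r) = max(a, b) on (0.72, 0.12) = 0.72
NOT q = 1 − 0.32 = 0.68
NOT q OR p = max(a, b) on (0.68, 0.12) = 0.68
r OR t = max(a, b) on (0.72, 0.34) = 0.72
(NOT q OR p) AND (r OR t) = min(a, b) on (0.68, 0.72) = 0.68
((NOT p AND r) OR (p AND r)) OR ((NOT q OR p) AND (r OR t)) = max(a, b) on (0.72, 0.68) = 0.72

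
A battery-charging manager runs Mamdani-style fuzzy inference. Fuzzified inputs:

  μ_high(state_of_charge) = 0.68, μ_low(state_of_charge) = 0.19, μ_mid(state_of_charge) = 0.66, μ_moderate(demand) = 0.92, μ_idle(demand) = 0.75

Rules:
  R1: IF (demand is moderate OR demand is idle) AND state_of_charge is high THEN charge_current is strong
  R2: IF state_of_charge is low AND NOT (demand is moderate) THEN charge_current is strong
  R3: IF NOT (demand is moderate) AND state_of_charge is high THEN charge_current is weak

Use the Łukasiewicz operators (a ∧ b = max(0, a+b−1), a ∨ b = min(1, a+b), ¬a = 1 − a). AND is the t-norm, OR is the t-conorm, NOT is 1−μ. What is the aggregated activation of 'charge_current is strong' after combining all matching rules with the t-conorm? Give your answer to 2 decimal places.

0.68

R1: (moderate=0.92 OR idle=0.75) = 1.00; AND[max(0, a+b−1)] with high=0.68 → w = 0.68
R2: low=0.19, ¬moderate=1−0.92=0.08; AND[max(0, a+b−1)] → w = 0.00
R3: ¬moderate=1−0.92=0.08, high=0.68; AND[max(0, a+b−1)] → w = 0.00
Rules with consequent 'strong': {R1, R2} → strengths 0.68, 0.00
Aggregate via t-conorm [min(1, a+b)]: 0.68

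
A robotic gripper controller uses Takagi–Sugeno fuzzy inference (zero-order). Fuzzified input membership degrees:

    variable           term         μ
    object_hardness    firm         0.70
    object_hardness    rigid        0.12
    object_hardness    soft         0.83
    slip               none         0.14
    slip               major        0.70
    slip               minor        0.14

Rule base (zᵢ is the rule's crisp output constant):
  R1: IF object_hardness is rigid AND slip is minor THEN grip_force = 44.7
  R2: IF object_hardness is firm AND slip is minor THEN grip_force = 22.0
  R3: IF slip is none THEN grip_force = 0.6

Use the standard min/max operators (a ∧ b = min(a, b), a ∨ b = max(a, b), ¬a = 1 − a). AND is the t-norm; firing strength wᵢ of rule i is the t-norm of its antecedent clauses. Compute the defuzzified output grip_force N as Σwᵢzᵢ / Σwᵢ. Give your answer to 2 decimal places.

21.32

R1 (z=44.7): rigid=0.12, minor=0.14; AND[min(a, b)] → w = 0.12
R2 (z=22.0): firm=0.70, minor=0.14; AND[min(a, b)] → w = 0.14
R3 (z=0.6): none=0.14 → w = 0.14
Weighted average = (0.12·44.7 + 0.14·22.0 + 0.14·0.6) / (0.12 + 0.14 + 0.14)
  = 8.5280 / 0.4000 = 21.32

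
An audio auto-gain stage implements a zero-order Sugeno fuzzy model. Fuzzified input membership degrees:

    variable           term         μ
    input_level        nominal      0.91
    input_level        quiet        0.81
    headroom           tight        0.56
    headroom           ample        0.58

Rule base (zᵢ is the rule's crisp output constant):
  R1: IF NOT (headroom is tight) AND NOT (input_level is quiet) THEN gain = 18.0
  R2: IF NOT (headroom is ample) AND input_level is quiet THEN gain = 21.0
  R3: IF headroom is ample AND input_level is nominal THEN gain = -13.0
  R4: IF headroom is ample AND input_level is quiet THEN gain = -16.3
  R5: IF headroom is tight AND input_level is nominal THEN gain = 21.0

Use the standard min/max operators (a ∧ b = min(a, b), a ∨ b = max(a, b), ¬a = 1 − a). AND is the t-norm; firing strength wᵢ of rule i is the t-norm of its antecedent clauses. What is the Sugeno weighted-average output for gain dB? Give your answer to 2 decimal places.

3.01

R1 (z=18.0): ¬tight=1−0.56=0.44, ¬quiet=1−0.81=0.19; AND[min(a, b)] → w = 0.19
R2 (z=21.0): ¬ample=1−0.58=0.42, quiet=0.81; AND[min(a, b)] → w = 0.42
R3 (z=-13.0): ample=0.58, nominal=0.91; AND[min(a, b)] → w = 0.58
R4 (z=-16.3): ample=0.58, quiet=0.81; AND[min(a, b)] → w = 0.58
R5 (z=21.0): tight=0.56, nominal=0.91; AND[min(a, b)] → w = 0.56
Weighted average = (0.19·18.0 + 0.42·21.0 + 0.58·-13.0 + 0.58·-16.3 + 0.56·21.0) / (0.19 + 0.42 + 0.58 + 0.58 + 0.56)
  = 7.0060 / 2.3300 = 3.01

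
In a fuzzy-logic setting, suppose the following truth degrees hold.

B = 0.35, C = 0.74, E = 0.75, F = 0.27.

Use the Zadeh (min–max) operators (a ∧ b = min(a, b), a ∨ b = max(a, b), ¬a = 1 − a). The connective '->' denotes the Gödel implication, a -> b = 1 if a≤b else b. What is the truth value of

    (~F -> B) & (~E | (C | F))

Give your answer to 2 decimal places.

~F = 1 − 0.27 = 0.73
~F -> B  [Gödel: 1 if a≤b else b] with a=0.73, b=0.35 → 0.35
~E = 1 − 0.75 = 0.25
C | F = max(a, b) on (0.74, 0.27) = 0.74
~E | (C | F) = max(a, b) on (0.25, 0.74) = 0.74
(~F -> B) & (~E | (C | F)) = min(a, b) on (0.35, 0.74) = 0.35

0.35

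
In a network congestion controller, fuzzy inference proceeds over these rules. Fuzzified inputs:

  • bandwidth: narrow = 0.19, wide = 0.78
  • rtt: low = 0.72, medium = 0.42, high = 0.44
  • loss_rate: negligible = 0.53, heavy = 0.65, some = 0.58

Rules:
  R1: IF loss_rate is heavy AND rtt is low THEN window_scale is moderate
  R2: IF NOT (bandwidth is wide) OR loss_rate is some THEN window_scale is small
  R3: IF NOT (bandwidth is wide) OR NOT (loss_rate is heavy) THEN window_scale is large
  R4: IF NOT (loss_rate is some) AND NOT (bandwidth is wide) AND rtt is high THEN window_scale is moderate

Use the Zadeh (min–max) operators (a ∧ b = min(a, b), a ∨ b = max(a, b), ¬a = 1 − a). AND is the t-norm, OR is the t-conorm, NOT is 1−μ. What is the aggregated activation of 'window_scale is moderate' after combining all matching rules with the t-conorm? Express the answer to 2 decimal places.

R1: heavy=0.65, low=0.72; AND[min(a, b)] → w = 0.65
R2: ¬wide=1−0.78=0.22, some=0.58; OR[max(a, b)] → w = 0.58
R3: ¬wide=1−0.78=0.22, ¬heavy=1−0.65=0.35; OR[max(a, b)] → w = 0.35
R4: ¬some=1−0.58=0.42, ¬wide=1−0.78=0.22, high=0.44; AND[min(a, b)] → w = 0.22
Rules with consequent 'moderate': {R1, R4} → strengths 0.65, 0.22
Aggregate via t-conorm [max(a, b)]: 0.65

0.65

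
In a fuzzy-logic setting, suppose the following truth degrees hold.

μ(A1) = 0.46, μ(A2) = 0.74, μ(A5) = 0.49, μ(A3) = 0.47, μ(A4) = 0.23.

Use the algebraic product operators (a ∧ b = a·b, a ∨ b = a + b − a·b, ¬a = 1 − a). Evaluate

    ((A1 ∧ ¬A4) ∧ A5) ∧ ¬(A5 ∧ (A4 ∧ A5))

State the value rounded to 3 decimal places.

0.164

¬A4 = 1 − 0.2300 = 0.7700
A1 ∧ ¬A4 = a·b on (0.4600, 0.7700) = 0.3542
(A1 ∧ ¬A4) ∧ A5 = a·b on (0.3542, 0.4900) = 0.1736
A4 ∧ A5 = a·b on (0.2300, 0.4900) = 0.1127
A5 ∧ (A4 ∧ A5) = a·b on (0.4900, 0.1127) = 0.0552
¬(A5 ∧ (A4 ∧ A5)) = 1 − 0.0552 = 0.9448
((A1 ∧ ¬A4) ∧ A5) ∧ ¬(A5 ∧ (A4 ∧ A5)) = a·b on (0.1736, 0.9448) = 0.1640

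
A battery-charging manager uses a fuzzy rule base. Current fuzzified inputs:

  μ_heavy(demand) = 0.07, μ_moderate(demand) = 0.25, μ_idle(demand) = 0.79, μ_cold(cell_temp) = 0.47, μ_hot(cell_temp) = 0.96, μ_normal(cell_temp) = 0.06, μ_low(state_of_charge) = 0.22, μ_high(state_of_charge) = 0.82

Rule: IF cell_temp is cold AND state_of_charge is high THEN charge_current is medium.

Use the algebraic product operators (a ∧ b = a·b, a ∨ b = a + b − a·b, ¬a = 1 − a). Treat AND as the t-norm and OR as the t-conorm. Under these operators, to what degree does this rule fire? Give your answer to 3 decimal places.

0.385

firing strength: cold=0.47, high=0.82; AND[a·b] → w = 0.3854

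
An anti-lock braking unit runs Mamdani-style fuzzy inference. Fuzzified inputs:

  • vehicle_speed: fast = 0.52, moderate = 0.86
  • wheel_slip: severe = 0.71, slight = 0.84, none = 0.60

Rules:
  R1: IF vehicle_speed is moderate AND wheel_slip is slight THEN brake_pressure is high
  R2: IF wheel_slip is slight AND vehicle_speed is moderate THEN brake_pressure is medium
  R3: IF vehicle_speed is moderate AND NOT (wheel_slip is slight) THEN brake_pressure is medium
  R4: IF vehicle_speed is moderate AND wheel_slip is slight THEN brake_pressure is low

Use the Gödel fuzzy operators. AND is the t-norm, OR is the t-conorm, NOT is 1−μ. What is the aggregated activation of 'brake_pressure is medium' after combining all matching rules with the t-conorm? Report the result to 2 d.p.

0.84

R1: moderate=0.86, slight=0.84; AND[min(a, b)] → w = 0.84
R2: slight=0.84, moderate=0.86; AND[min(a, b)] → w = 0.84
R3: moderate=0.86, ¬slight=1−0.84=0.16; AND[min(a, b)] → w = 0.16
R4: moderate=0.86, slight=0.84; AND[min(a, b)] → w = 0.84
Rules with consequent 'medium': {R2, R3} → strengths 0.84, 0.16
Aggregate via t-conorm [max(a, b)]: 0.84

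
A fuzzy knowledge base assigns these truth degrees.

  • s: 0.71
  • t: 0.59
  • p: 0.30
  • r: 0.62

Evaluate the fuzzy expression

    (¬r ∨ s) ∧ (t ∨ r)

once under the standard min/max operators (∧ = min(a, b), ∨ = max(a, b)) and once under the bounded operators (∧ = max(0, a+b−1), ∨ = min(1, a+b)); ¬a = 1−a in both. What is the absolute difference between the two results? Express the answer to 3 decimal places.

Under standard min/max:
  ¬r = 1 − 0.62 = 0.38
  ¬r ∨ s = max(a, b) on (0.38, 0.71) = 0.71
  t ∨ r = max(a, b) on (0.59, 0.62) = 0.62
  (¬r ∨ s) ∧ (t ∨ r) = min(a, b) on (0.71, 0.62) = 0.62
  → value = 0.6200
Under bounded:
  ¬r = 1 − 0.62 = 0.38
  ¬r ∨ s = min(1, a+b) on (0.38, 0.71) = 1.00
  t ∨ r = min(1, a+b) on (0.59, 0.62) = 1.00
  (¬r ∨ s) ∧ (t ∨ r) = max(0, a+b−1) on (1.00, 1.00) = 1.00
  → value = 1.0000
|0.6200 − 1.0000| = 0.380

0.380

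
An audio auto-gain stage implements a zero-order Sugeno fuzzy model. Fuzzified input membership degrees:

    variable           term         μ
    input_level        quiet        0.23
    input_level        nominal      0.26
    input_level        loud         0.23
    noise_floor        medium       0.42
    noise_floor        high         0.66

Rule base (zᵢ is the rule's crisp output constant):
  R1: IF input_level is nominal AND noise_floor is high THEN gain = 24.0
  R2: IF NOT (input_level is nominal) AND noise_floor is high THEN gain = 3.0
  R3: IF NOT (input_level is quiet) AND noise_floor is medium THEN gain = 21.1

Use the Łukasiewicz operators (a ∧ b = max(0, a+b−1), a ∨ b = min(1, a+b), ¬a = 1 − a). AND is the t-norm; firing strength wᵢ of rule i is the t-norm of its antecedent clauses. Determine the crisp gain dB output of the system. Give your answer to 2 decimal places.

R1 (z=24.0): nominal=0.26, high=0.66; AND[max(0, a+b−1)] → w = 0.00
R2 (z=3.0): ¬nominal=1−0.26=0.74, high=0.66; AND[max(0, a+b−1)] → w = 0.40
R3 (z=21.1): ¬quiet=1−0.23=0.77, medium=0.42; AND[max(0, a+b−1)] → w = 0.19
Weighted average = (0.00·24.0 + 0.40·3.0 + 0.19·21.1) / (0.00 + 0.40 + 0.19)
  = 5.2090 / 0.5900 = 8.83

8.83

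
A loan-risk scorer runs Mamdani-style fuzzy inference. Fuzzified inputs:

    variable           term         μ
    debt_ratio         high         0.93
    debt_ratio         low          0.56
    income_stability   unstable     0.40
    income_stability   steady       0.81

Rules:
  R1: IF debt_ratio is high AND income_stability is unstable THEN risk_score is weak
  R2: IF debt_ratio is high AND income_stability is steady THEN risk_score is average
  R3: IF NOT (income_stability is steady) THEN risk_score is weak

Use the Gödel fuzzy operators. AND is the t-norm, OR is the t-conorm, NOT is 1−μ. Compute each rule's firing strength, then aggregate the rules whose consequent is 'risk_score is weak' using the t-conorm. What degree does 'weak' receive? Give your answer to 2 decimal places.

R1: high=0.93, unstable=0.40; AND[min(a, b)] → w = 0.40
R2: high=0.93, steady=0.81; AND[min(a, b)] → w = 0.81
R3: ¬steady=1−0.81=0.19 → w = 0.19
Rules with consequent 'weak': {R1, R3} → strengths 0.40, 0.19
Aggregate via t-conorm [max(a, b)]: 0.40

0.40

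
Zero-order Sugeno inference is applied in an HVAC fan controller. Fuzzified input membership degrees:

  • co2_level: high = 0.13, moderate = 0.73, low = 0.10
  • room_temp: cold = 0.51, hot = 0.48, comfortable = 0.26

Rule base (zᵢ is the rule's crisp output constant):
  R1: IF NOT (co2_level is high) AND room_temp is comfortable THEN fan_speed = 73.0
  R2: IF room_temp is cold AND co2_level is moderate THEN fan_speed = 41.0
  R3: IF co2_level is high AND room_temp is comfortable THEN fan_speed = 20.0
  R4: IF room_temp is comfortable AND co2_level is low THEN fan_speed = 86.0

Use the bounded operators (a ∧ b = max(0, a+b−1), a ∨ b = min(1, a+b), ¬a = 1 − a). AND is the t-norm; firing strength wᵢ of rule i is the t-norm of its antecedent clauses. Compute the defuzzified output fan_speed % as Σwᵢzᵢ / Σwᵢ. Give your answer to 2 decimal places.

R1 (z=73.0): ¬high=1−0.13=0.87, comfortable=0.26; AND[max(0, a+b−1)] → w = 0.13
R2 (z=41.0): cold=0.51, moderate=0.73; AND[max(0, a+b−1)] → w = 0.24
R3 (z=20.0): high=0.13, comfortable=0.26; AND[max(0, a+b−1)] → w = 0.00
R4 (z=86.0): comfortable=0.26, low=0.10; AND[max(0, a+b−1)] → w = 0.00
Weighted average = (0.13·73.0 + 0.24·41.0 + 0.00·20.0 + 0.00·86.0) / (0.13 + 0.24 + 0.00 + 0.00)
  = 19.3300 / 0.3700 = 52.24

52.24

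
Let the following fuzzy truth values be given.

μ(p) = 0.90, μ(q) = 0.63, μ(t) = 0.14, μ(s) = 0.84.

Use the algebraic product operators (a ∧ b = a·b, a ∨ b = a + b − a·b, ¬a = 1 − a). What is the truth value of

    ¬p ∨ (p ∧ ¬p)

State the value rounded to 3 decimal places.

¬p = 1 − 0.9000 = 0.1000
¬p = 1 − 0.9000 = 0.1000
p ∧ ¬p = a·b on (0.9000, 0.1000) = 0.0900
¬p ∨ (p ∧ ¬p) = a + b − a·b on (0.1000, 0.0900) = 0.1810

0.181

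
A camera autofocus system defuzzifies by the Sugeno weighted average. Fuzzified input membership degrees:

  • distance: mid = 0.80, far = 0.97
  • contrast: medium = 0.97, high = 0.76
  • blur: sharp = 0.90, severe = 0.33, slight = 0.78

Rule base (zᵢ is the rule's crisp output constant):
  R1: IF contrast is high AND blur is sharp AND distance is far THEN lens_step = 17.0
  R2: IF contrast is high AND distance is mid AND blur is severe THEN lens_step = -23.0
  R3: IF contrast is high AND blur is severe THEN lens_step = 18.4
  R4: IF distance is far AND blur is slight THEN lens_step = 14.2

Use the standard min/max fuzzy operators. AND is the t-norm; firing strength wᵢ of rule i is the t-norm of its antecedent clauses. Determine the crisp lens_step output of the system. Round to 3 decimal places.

R1 (z=17.0): high=0.76, sharp=0.90, far=0.97; AND[min(a, b)] → w = 0.76
R2 (z=-23.0): high=0.76, mid=0.80, severe=0.33; AND[min(a, b)] → w = 0.33
R3 (z=18.4): high=0.76, severe=0.33; AND[min(a, b)] → w = 0.33
R4 (z=14.2): far=0.97, slight=0.78; AND[min(a, b)] → w = 0.78
Weighted average = (0.76·17.0 + 0.33·-23.0 + 0.33·18.4 + 0.78·14.2) / (0.76 + 0.33 + 0.33 + 0.78)
  = 22.4780 / 2.2000 = 10.217

10.217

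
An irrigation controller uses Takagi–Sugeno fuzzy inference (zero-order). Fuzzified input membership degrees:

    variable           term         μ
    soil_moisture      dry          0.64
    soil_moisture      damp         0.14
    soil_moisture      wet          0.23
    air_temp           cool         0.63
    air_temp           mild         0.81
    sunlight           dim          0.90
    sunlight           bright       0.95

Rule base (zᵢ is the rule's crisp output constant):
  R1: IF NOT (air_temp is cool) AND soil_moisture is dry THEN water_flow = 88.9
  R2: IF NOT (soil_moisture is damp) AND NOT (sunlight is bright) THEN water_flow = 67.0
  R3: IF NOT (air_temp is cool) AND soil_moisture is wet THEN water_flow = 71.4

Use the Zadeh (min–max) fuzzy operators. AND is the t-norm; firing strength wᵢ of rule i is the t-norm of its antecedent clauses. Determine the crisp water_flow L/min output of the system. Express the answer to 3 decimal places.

R1 (z=88.9): ¬cool=1−0.63=0.37, dry=0.64; AND[min(a, b)] → w = 0.37
R2 (z=67.0): ¬damp=1−0.14=0.86, ¬bright=1−0.95=0.05; AND[min(a, b)] → w = 0.05
R3 (z=71.4): ¬cool=1−0.63=0.37, wet=0.23; AND[min(a, b)] → w = 0.23
Weighted average = (0.37·88.9 + 0.05·67.0 + 0.23·71.4) / (0.37 + 0.05 + 0.23)
  = 52.6650 / 0.6500 = 81.023

81.023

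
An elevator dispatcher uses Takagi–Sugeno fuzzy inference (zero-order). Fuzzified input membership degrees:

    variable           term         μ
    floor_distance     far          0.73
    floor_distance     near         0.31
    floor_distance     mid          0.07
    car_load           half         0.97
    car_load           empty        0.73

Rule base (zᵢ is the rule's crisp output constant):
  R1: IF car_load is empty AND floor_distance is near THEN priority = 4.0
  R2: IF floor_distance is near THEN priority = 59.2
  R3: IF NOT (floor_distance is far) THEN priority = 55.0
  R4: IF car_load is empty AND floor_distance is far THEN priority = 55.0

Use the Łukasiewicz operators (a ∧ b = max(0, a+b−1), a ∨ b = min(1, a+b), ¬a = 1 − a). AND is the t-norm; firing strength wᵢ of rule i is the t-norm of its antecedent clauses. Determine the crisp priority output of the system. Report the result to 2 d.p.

54.32

R1 (z=4.0): empty=0.73, near=0.31; AND[max(0, a+b−1)] → w = 0.04
R2 (z=59.2): near=0.31 → w = 0.31
R3 (z=55.0): ¬far=1−0.73=0.27 → w = 0.27
R4 (z=55.0): empty=0.73, far=0.73; AND[max(0, a+b−1)] → w = 0.46
Weighted average = (0.04·4.0 + 0.31·59.2 + 0.27·55.0 + 0.46·55.0) / (0.04 + 0.31 + 0.27 + 0.46)
  = 58.6620 / 1.0800 = 54.32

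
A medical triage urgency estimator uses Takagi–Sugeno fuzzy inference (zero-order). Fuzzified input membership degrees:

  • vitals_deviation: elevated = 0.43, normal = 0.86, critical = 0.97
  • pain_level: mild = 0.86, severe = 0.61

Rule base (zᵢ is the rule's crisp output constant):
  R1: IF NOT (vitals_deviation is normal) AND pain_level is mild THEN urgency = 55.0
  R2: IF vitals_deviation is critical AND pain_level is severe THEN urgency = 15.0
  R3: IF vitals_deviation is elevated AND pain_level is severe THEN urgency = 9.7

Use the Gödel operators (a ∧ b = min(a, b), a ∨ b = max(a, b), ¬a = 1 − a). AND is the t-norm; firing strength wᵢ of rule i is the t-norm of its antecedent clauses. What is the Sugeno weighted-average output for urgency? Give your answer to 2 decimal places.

R1 (z=55.0): ¬normal=1−0.86=0.14, mild=0.86; AND[min(a, b)] → w = 0.14
R2 (z=15.0): critical=0.97, severe=0.61; AND[min(a, b)] → w = 0.61
R3 (z=9.7): elevated=0.43, severe=0.61; AND[min(a, b)] → w = 0.43
Weighted average = (0.14·55.0 + 0.61·15.0 + 0.43·9.7) / (0.14 + 0.61 + 0.43)
  = 21.0210 / 1.1800 = 17.81

17.81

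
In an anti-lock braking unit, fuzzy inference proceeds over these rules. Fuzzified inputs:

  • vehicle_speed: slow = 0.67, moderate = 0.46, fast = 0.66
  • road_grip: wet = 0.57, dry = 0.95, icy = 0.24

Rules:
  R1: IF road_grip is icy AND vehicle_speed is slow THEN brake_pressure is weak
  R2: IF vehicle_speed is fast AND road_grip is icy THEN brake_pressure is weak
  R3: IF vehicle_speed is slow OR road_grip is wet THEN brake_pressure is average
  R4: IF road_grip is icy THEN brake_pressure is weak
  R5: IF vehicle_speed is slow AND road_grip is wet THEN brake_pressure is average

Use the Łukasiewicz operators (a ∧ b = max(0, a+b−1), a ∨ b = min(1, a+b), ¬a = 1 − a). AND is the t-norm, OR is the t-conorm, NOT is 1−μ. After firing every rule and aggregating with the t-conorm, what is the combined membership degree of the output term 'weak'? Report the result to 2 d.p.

R1: icy=0.24, slow=0.67; AND[max(0, a+b−1)] → w = 0.00
R2: fast=0.66, icy=0.24; AND[max(0, a+b−1)] → w = 0.00
R3: slow=0.67, wet=0.57; OR[min(1, a+b)] → w = 1.00
R4: icy=0.24 → w = 0.24
R5: slow=0.67, wet=0.57; AND[max(0, a+b−1)] → w = 0.24
Rules with consequent 'weak': {R1, R2, R4} → strengths 0.00, 0.00, 0.24
Aggregate via t-conorm [min(1, a+b)]: 0.24

0.24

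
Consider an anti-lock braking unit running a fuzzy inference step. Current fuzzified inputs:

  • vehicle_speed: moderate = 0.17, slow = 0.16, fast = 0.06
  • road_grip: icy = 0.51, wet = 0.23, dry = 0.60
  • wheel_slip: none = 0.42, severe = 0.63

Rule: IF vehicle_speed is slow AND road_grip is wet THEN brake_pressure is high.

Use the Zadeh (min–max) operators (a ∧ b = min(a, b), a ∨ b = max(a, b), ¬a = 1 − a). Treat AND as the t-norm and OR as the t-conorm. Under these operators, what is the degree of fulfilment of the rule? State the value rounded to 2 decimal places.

0.16

firing strength: slow=0.16, wet=0.23; AND[min(a, b)] → w = 0.16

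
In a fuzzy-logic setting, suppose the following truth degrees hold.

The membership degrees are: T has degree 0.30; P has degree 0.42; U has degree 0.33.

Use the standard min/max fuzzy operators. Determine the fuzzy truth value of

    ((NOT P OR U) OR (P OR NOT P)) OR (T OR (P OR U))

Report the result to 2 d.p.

NOT P = 1 − 0.42 = 0.58
NOT P OR U = max(a, b) on (0.58, 0.33) = 0.58
NOT P = 1 − 0.42 = 0.58
P OR NOT P = max(a, b) on (0.42, 0.58) = 0.58
(NOT P OR U) OR (P OR NOT P) = max(a, b) on (0.58, 0.58) = 0.58
P OR U = max(a, b) on (0.42, 0.33) = 0.42
T OR (P OR U) = max(a, b) on (0.30, 0.42) = 0.42
((NOT P OR U) OR (P OR NOT P)) OR (T OR (P OR U)) = max(a, b) on (0.58, 0.42) = 0.58

0.58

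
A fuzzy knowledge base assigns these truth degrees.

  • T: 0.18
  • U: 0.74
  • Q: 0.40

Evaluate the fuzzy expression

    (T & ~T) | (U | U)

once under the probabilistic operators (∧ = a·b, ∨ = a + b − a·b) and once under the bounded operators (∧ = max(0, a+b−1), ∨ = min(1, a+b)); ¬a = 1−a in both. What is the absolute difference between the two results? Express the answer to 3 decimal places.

Under probabilistic:
  ~T = 1 − 0.1800 = 0.8200
  T & ~T = a·b on (0.1800, 0.8200) = 0.1476
  U | U = a + b − a·b on (0.7400, 0.7400) = 0.9324
  (T & ~T) | (U | U) = a + b − a·b on (0.1476, 0.9324) = 0.9424
  → value = 0.9424
Under bounded:
  ~T = 1 − 0.18 = 0.82
  T & ~T = max(0, a+b−1) on (0.18, 0.82) = 0.00
  U | U = min(1, a+b) on (0.74, 0.74) = 1.00
  (T & ~T) | (U | U) = min(1, a+b) on (0.00, 1.00) = 1.00
  → value = 1.0000
|0.9424 − 1.0000| = 0.058

0.058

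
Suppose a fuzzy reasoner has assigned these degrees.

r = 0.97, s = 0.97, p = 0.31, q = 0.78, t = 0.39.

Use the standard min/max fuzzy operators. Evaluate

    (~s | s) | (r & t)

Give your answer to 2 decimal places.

~s = 1 − 0.97 = 0.03
~s | s = max(a, b) on (0.03, 0.97) = 0.97
r & t = min(a, b) on (0.97, 0.39) = 0.39
(~s | s) | (r & t) = max(a, b) on (0.97, 0.39) = 0.97

0.97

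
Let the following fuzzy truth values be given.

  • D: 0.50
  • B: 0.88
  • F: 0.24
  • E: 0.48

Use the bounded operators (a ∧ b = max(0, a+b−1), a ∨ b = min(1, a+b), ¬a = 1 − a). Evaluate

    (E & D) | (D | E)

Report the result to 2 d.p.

E & D = max(0, a+b−1) on (0.48, 0.50) = 0.00
D | E = min(1, a+b) on (0.50, 0.48) = 0.98
(E & D) | (D | E) = min(1, a+b) on (0.00, 0.98) = 0.98

0.98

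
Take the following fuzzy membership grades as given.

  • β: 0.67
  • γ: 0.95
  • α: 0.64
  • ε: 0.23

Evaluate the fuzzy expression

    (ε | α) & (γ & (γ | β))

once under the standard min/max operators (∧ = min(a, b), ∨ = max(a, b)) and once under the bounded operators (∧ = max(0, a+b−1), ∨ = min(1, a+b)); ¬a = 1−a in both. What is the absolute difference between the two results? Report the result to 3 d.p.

0.180

Under standard min/max:
  ε | α = max(a, b) on (0.23, 0.64) = 0.64
  γ | β = max(a, b) on (0.95, 0.67) = 0.95
  γ & (γ | β) = min(a, b) on (0.95, 0.95) = 0.95
  (ε | α) & (γ & (γ | β)) = min(a, b) on (0.64, 0.95) = 0.64
  → value = 0.6400
Under bounded:
  ε | α = min(1, a+b) on (0.23, 0.64) = 0.87
  γ | β = min(1, a+b) on (0.95, 0.67) = 1.00
  γ & (γ | β) = max(0, a+b−1) on (0.95, 1.00) = 0.95
  (ε | α) & (γ & (γ | β)) = max(0, a+b−1) on (0.87, 0.95) = 0.82
  → value = 0.8200
|0.6400 − 0.8200| = 0.180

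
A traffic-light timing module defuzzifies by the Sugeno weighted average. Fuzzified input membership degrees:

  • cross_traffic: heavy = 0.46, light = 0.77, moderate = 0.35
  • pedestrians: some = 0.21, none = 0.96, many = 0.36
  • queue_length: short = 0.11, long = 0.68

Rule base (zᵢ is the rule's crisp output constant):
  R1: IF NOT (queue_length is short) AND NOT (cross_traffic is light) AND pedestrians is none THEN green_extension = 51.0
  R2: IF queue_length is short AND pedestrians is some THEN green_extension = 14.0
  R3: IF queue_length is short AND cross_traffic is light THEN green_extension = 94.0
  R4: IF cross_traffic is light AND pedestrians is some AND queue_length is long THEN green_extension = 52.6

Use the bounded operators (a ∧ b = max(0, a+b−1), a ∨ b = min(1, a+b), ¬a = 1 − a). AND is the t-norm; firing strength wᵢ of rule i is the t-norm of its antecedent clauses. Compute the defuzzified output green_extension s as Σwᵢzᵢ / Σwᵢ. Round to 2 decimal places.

51.00

R1 (z=51.0): ¬short=1−0.11=0.89, ¬light=1−0.77=0.23, none=0.96; AND[max(0, a+b−1)] → w = 0.08
R2 (z=14.0): short=0.11, some=0.21; AND[max(0, a+b−1)] → w = 0.00
R3 (z=94.0): short=0.11, light=0.77; AND[max(0, a+b−1)] → w = 0.00
R4 (z=52.6): light=0.77, some=0.21, long=0.68; AND[max(0, a+b−1)] → w = 0.00
Weighted average = (0.08·51.0 + 0.00·14.0 + 0.00·94.0 + 0.00·52.6) / (0.08 + 0.00 + 0.00 + 0.00)
  = 4.0800 / 0.0800 = 51.00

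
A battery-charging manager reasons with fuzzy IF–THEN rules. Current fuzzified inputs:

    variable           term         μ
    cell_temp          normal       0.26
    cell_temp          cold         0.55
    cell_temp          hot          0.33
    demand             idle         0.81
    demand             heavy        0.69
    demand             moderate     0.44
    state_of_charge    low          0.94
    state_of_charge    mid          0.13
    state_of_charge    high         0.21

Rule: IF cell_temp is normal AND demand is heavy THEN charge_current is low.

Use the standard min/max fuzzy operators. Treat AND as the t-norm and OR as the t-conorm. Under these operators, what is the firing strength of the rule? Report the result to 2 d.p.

0.26

firing strength: normal=0.26, heavy=0.69; AND[min(a, b)] → w = 0.26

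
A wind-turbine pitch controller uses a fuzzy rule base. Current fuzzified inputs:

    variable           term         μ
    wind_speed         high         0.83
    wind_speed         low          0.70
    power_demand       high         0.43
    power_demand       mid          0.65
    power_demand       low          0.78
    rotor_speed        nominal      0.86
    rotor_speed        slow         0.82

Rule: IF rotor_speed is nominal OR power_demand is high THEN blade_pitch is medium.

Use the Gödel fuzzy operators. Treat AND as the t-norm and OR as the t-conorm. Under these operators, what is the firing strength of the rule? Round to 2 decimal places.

0.86

firing strength: nominal=0.86, high=0.43; OR[max(a, b)] → w = 0.86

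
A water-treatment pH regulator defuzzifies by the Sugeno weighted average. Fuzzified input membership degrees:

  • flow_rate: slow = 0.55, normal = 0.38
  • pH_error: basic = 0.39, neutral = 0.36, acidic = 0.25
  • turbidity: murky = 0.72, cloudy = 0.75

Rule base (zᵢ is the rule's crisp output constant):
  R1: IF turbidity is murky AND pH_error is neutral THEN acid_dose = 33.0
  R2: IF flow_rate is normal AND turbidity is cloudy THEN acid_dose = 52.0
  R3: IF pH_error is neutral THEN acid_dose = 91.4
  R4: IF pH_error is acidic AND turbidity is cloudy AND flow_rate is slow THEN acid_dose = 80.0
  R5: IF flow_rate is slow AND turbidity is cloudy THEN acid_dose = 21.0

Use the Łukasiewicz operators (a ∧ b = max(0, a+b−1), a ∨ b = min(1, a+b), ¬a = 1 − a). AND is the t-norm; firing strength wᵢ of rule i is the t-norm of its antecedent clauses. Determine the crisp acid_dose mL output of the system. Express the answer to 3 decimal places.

R1 (z=33.0): murky=0.72, neutral=0.36; AND[max(0, a+b−1)] → w = 0.08
R2 (z=52.0): normal=0.38, cloudy=0.75; AND[max(0, a+b−1)] → w = 0.13
R3 (z=91.4): neutral=0.36 → w = 0.36
R4 (z=80.0): acidic=0.25, cloudy=0.75, slow=0.55; AND[max(0, a+b−1)] → w = 0.00
R5 (z=21.0): slow=0.55, cloudy=0.75; AND[max(0, a+b−1)] → w = 0.30
Weighted average = (0.08·33.0 + 0.13·52.0 + 0.36·91.4 + 0.00·80.0 + 0.30·21.0) / (0.08 + 0.13 + 0.36 + 0.00 + 0.30)
  = 48.6040 / 0.8700 = 55.867

55.867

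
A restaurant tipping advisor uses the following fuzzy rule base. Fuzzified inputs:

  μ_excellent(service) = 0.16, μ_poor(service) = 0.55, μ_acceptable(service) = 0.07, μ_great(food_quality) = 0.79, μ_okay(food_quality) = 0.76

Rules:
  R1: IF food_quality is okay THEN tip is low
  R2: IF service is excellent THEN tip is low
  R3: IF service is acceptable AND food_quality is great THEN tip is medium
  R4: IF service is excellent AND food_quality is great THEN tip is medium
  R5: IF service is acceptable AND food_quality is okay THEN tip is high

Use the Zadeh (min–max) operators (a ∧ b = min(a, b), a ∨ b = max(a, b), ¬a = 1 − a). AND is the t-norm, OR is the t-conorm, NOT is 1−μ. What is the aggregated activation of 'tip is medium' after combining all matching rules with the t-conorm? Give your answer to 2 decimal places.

0.16

R1: okay=0.76 → w = 0.76
R2: excellent=0.16 → w = 0.16
R3: acceptable=0.07, great=0.79; AND[min(a, b)] → w = 0.07
R4: excellent=0.16, great=0.79; AND[min(a, b)] → w = 0.16
R5: acceptable=0.07, okay=0.76; AND[min(a, b)] → w = 0.07
Rules with consequent 'medium': {R3, R4} → strengths 0.07, 0.16
Aggregate via t-conorm [max(a, b)]: 0.16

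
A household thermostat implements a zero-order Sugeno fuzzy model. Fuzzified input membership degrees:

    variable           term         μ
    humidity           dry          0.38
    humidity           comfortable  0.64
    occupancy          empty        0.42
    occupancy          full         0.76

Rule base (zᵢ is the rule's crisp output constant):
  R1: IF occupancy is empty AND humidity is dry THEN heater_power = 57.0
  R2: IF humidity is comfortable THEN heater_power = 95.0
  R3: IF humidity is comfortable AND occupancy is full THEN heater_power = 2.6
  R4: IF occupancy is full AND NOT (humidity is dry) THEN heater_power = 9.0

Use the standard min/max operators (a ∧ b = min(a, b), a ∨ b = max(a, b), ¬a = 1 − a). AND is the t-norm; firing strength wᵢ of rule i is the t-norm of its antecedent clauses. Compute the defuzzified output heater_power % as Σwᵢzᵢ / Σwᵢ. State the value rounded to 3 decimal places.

39.344

R1 (z=57.0): empty=0.42, dry=0.38; AND[min(a, b)] → w = 0.38
R2 (z=95.0): comfortable=0.64 → w = 0.64
R3 (z=2.6): comfortable=0.64, full=0.76; AND[min(a, b)] → w = 0.64
R4 (z=9.0): full=0.76, ¬dry=1−0.38=0.62; AND[min(a, b)] → w = 0.62
Weighted average = (0.38·57.0 + 0.64·95.0 + 0.64·2.6 + 0.62·9.0) / (0.38 + 0.64 + 0.64 + 0.62)
  = 89.7040 / 2.2800 = 39.344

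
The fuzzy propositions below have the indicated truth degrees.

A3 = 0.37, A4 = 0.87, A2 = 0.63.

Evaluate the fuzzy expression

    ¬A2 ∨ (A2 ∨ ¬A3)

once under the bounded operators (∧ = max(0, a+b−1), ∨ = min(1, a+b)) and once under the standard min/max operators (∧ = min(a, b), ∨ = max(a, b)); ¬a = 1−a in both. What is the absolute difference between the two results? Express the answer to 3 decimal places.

Under bounded:
  ¬A2 = 1 − 0.63 = 0.37
  ¬A3 = 1 − 0.37 = 0.63
  A2 ∨ ¬A3 = min(1, a+b) on (0.63, 0.63) = 1.00
  ¬A2 ∨ (A2 ∨ ¬A3) = min(1, a+b) on (0.37, 1.00) = 1.00
  → value = 1.0000
Under standard min/max:
  ¬A2 = 1 − 0.63 = 0.37
  ¬A3 = 1 − 0.37 = 0.63
  A2 ∨ ¬A3 = max(a, b) on (0.63, 0.63) = 0.63
  ¬A2 ∨ (A2 ∨ ¬A3) = max(a, b) on (0.37, 0.63) = 0.63
  → value = 0.6300
|1.0000 − 0.6300| = 0.370

0.370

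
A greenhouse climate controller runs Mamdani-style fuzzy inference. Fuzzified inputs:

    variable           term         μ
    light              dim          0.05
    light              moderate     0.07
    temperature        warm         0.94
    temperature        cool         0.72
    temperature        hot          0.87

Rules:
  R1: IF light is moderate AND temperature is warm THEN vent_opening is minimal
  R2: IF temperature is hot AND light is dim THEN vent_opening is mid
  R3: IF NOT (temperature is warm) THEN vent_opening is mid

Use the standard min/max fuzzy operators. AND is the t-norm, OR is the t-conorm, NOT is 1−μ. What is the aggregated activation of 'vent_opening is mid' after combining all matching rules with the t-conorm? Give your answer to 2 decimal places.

0.06

R1: moderate=0.07, warm=0.94; AND[min(a, b)] → w = 0.07
R2: hot=0.87, dim=0.05; AND[min(a, b)] → w = 0.05
R3: ¬warm=1−0.94=0.06 → w = 0.06
Rules with consequent 'mid': {R2, R3} → strengths 0.05, 0.06
Aggregate via t-conorm [max(a, b)]: 0.06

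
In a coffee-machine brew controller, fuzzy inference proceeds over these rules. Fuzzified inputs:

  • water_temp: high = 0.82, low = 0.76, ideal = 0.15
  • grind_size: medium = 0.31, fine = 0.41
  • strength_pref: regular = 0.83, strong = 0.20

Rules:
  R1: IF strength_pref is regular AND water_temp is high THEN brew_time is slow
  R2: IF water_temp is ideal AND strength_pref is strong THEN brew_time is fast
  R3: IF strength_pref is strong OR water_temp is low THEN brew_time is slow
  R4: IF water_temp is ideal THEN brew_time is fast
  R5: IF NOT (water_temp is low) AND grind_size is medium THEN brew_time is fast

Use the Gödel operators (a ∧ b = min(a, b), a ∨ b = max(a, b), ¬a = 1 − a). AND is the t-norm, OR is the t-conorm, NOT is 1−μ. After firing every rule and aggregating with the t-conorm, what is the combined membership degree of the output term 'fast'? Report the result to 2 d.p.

0.24

R1: regular=0.83, high=0.82; AND[min(a, b)] → w = 0.82
R2: ideal=0.15, strong=0.20; AND[min(a, b)] → w = 0.15
R3: strong=0.20, low=0.76; OR[max(a, b)] → w = 0.76
R4: ideal=0.15 → w = 0.15
R5: ¬low=1−0.76=0.24, medium=0.31; AND[min(a, b)] → w = 0.24
Rules with consequent 'fast': {R2, R4, R5} → strengths 0.15, 0.15, 0.24
Aggregate via t-conorm [max(a, b)]: 0.24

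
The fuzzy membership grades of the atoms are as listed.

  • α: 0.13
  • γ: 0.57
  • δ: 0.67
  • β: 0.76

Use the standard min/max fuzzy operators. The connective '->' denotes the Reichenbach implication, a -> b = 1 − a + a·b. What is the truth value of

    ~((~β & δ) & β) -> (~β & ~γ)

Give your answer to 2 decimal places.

0.42

~β = 1 − 0.76 = 0.24
~β & δ = min(a, b) on (0.24, 0.67) = 0.24
(~β & δ) & β = min(a, b) on (0.24, 0.76) = 0.24
~((~β & δ) & β) = 1 − 0.24 = 0.76
~β = 1 − 0.76 = 0.24
~γ = 1 − 0.57 = 0.43
~β & ~γ = min(a, b) on (0.24, 0.43) = 0.24
~((~β & δ) & β) -> (~β & ~γ)  [Reichenbach: 1 − a + a·b] with a=0.76, b=0.24 → 0.42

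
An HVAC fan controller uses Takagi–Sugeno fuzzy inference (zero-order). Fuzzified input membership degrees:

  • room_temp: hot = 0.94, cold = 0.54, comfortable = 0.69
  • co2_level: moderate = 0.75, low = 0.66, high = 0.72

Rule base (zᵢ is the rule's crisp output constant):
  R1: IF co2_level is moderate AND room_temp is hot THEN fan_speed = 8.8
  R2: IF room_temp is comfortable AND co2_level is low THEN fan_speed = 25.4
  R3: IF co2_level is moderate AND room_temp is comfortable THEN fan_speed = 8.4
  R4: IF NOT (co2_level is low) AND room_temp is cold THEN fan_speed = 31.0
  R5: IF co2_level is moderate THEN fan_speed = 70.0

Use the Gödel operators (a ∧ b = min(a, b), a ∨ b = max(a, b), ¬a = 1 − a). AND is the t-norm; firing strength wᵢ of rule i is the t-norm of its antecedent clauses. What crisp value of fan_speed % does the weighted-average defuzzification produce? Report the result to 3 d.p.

28.903

R1 (z=8.8): moderate=0.75, hot=0.94; AND[min(a, b)] → w = 0.75
R2 (z=25.4): comfortable=0.69, low=0.66; AND[min(a, b)] → w = 0.66
R3 (z=8.4): moderate=0.75, comfortable=0.69; AND[min(a, b)] → w = 0.69
R4 (z=31.0): ¬low=1−0.66=0.34, cold=0.54; AND[min(a, b)] → w = 0.34
R5 (z=70.0): moderate=0.75 → w = 0.75
Weighted average = (0.75·8.8 + 0.66·25.4 + 0.69·8.4 + 0.34·31.0 + 0.75·70.0) / (0.75 + 0.66 + 0.69 + 0.34 + 0.75)
  = 92.2000 / 3.1900 = 28.903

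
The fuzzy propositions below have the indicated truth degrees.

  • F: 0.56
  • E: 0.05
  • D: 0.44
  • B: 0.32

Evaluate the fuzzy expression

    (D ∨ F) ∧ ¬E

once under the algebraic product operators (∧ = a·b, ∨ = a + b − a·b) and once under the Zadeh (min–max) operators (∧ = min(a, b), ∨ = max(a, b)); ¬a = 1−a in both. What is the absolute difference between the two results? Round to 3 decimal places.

Under algebraic product:
  D ∨ F = a + b − a·b on (0.4400, 0.5600) = 0.7536
  ¬E = 1 − 0.0500 = 0.9500
  (D ∨ F) ∧ ¬E = a·b on (0.7536, 0.9500) = 0.7159
  → value = 0.7159
Under Zadeh (min–max):
  D ∨ F = max(a, b) on (0.44, 0.56) = 0.56
  ¬E = 1 − 0.05 = 0.95
  (D ∨ F) ∧ ¬E = min(a, b) on (0.56, 0.95) = 0.56
  → value = 0.5600
|0.7159 − 0.5600| = 0.156

0.156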